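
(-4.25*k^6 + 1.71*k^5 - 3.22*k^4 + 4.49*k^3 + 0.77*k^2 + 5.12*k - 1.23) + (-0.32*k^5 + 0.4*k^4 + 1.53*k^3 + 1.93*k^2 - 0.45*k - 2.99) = -4.25*k^6 + 1.39*k^5 - 2.82*k^4 + 6.02*k^3 + 2.7*k^2 + 4.67*k - 4.22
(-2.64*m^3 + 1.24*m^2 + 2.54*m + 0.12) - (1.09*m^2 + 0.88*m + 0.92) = -2.64*m^3 + 0.15*m^2 + 1.66*m - 0.8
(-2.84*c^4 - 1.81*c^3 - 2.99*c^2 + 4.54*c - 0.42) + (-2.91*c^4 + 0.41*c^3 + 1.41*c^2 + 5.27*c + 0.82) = -5.75*c^4 - 1.4*c^3 - 1.58*c^2 + 9.81*c + 0.4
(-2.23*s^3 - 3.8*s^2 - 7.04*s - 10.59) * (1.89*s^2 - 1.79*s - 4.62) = -4.2147*s^5 - 3.1903*s^4 + 3.799*s^3 + 10.1425*s^2 + 51.4809*s + 48.9258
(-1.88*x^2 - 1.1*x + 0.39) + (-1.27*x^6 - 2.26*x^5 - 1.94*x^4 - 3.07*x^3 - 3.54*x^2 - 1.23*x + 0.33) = -1.27*x^6 - 2.26*x^5 - 1.94*x^4 - 3.07*x^3 - 5.42*x^2 - 2.33*x + 0.72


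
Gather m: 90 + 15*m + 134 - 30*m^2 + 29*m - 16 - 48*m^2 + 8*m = -78*m^2 + 52*m + 208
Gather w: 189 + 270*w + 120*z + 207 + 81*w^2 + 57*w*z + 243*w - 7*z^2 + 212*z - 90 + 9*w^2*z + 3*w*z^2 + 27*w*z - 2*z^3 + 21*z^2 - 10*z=w^2*(9*z + 81) + w*(3*z^2 + 84*z + 513) - 2*z^3 + 14*z^2 + 322*z + 306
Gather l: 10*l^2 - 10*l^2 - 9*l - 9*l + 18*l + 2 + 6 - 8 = 0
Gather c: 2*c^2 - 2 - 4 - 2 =2*c^2 - 8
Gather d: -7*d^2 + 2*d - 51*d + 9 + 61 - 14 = -7*d^2 - 49*d + 56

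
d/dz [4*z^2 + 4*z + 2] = 8*z + 4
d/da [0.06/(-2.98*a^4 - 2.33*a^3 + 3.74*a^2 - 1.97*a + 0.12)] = (0.7152*a^3 + 0.4194*a^2 - 0.4488*a + 0.1182)/(2.98*a^4 + 2.33*a^3 - 3.74*a^2 + 1.97*a - 0.12)^2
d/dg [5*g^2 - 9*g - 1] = 10*g - 9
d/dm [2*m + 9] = 2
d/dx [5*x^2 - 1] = 10*x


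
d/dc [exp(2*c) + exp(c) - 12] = (2*exp(c) + 1)*exp(c)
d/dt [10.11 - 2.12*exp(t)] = -2.12*exp(t)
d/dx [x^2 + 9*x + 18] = 2*x + 9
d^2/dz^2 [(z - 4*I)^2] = 2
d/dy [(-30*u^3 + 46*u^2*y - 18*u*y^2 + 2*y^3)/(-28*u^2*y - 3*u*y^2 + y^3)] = 12*u*(-70*u^4 - 15*u^3*y + 61*u^2*y^2 - 17*u*y^3 + y^4)/(y^2*(784*u^4 + 168*u^3*y - 47*u^2*y^2 - 6*u*y^3 + y^4))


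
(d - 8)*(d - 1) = d^2 - 9*d + 8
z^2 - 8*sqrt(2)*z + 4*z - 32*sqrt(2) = (z + 4)*(z - 8*sqrt(2))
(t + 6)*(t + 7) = t^2 + 13*t + 42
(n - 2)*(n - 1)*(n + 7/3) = n^3 - 2*n^2/3 - 5*n + 14/3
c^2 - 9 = (c - 3)*(c + 3)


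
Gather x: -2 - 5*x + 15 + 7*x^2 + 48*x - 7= 7*x^2 + 43*x + 6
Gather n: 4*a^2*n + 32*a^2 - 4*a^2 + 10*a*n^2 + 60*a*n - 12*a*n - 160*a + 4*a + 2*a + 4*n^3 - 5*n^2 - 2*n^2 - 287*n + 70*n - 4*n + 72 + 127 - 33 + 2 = 28*a^2 - 154*a + 4*n^3 + n^2*(10*a - 7) + n*(4*a^2 + 48*a - 221) + 168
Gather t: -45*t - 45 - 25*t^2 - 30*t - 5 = -25*t^2 - 75*t - 50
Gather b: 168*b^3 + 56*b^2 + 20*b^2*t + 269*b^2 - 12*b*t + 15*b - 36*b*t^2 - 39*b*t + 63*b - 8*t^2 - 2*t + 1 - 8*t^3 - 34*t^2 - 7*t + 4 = 168*b^3 + b^2*(20*t + 325) + b*(-36*t^2 - 51*t + 78) - 8*t^3 - 42*t^2 - 9*t + 5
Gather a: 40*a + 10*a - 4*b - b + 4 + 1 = 50*a - 5*b + 5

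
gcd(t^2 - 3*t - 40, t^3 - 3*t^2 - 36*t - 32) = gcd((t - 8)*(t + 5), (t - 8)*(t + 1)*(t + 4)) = t - 8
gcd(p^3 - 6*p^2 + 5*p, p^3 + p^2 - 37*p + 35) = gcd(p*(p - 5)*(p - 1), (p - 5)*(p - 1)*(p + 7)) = p^2 - 6*p + 5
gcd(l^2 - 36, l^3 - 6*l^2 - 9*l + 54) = l - 6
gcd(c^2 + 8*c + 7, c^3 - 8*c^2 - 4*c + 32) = 1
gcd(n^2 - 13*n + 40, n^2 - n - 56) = n - 8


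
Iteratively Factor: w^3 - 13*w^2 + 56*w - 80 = (w - 5)*(w^2 - 8*w + 16) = (w - 5)*(w - 4)*(w - 4)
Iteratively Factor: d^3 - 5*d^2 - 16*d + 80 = (d - 5)*(d^2 - 16) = (d - 5)*(d + 4)*(d - 4)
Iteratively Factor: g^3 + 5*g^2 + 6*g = (g + 2)*(g^2 + 3*g) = g*(g + 2)*(g + 3)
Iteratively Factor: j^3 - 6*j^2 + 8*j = (j)*(j^2 - 6*j + 8) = j*(j - 2)*(j - 4)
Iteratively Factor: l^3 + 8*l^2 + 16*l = (l + 4)*(l^2 + 4*l) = l*(l + 4)*(l + 4)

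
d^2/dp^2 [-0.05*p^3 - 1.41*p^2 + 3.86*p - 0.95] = -0.3*p - 2.82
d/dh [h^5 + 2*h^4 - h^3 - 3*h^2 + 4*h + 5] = 5*h^4 + 8*h^3 - 3*h^2 - 6*h + 4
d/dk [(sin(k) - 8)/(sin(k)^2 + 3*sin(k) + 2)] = (16*sin(k) + cos(k)^2 + 25)*cos(k)/(sin(k)^2 + 3*sin(k) + 2)^2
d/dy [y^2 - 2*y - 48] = 2*y - 2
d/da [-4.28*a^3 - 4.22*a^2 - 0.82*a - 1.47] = -12.84*a^2 - 8.44*a - 0.82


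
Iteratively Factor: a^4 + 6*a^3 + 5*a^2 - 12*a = (a + 4)*(a^3 + 2*a^2 - 3*a) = (a - 1)*(a + 4)*(a^2 + 3*a) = (a - 1)*(a + 3)*(a + 4)*(a)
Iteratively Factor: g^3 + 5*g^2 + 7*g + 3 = (g + 3)*(g^2 + 2*g + 1) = (g + 1)*(g + 3)*(g + 1)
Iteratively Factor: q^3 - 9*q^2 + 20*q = (q)*(q^2 - 9*q + 20) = q*(q - 5)*(q - 4)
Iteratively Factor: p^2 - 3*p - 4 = (p + 1)*(p - 4)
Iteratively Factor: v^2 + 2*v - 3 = (v + 3)*(v - 1)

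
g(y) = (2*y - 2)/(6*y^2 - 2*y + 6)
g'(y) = (2 - 12*y)*(2*y - 2)/(6*y^2 - 2*y + 6)^2 + 2/(6*y^2 - 2*y + 6)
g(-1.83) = -0.19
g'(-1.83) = -0.09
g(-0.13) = -0.36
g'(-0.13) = 0.12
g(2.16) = 0.08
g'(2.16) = 0.00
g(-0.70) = -0.33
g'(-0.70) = -0.14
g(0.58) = -0.12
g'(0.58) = 0.38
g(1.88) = 0.08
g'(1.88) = 0.02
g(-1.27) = -0.25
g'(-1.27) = -0.13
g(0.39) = -0.20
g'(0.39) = 0.41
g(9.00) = 0.03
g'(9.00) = 0.00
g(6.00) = 0.05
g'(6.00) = -0.00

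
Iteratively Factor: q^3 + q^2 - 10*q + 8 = (q - 2)*(q^2 + 3*q - 4) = (q - 2)*(q + 4)*(q - 1)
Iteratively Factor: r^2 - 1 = (r + 1)*(r - 1)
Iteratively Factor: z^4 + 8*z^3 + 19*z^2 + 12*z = (z + 3)*(z^3 + 5*z^2 + 4*z) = (z + 1)*(z + 3)*(z^2 + 4*z) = z*(z + 1)*(z + 3)*(z + 4)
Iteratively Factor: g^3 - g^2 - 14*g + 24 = (g - 2)*(g^2 + g - 12) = (g - 3)*(g - 2)*(g + 4)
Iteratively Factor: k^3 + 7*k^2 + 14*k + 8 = (k + 4)*(k^2 + 3*k + 2) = (k + 2)*(k + 4)*(k + 1)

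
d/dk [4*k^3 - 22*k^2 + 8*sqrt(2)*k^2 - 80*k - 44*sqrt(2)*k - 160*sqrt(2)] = 12*k^2 - 44*k + 16*sqrt(2)*k - 80 - 44*sqrt(2)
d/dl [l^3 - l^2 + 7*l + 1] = 3*l^2 - 2*l + 7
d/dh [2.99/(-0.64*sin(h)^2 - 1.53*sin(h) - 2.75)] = (3.8272*sin(h) + 4.5747)*cos(h)/(0.64*sin(h)^2 + 1.53*sin(h) + 2.75)^2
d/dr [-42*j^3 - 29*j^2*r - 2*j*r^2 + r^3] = -29*j^2 - 4*j*r + 3*r^2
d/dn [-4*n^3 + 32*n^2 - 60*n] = -12*n^2 + 64*n - 60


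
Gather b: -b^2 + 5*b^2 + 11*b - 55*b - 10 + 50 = 4*b^2 - 44*b + 40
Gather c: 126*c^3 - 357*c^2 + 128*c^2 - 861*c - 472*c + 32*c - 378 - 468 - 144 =126*c^3 - 229*c^2 - 1301*c - 990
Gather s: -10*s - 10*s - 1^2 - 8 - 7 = -20*s - 16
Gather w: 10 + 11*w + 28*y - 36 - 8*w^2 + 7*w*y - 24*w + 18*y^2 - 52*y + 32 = -8*w^2 + w*(7*y - 13) + 18*y^2 - 24*y + 6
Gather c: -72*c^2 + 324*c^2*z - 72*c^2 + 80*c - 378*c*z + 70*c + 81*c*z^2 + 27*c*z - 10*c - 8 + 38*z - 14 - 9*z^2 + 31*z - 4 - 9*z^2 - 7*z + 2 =c^2*(324*z - 144) + c*(81*z^2 - 351*z + 140) - 18*z^2 + 62*z - 24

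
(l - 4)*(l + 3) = l^2 - l - 12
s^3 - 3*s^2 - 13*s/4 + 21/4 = (s - 7/2)*(s - 1)*(s + 3/2)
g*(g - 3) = g^2 - 3*g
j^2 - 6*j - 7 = (j - 7)*(j + 1)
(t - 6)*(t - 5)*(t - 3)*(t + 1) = t^4 - 13*t^3 + 49*t^2 - 27*t - 90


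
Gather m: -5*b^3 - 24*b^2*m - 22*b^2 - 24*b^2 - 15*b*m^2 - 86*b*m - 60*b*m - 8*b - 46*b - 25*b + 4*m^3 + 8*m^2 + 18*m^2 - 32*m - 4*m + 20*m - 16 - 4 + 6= -5*b^3 - 46*b^2 - 79*b + 4*m^3 + m^2*(26 - 15*b) + m*(-24*b^2 - 146*b - 16) - 14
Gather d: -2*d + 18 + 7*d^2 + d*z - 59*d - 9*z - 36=7*d^2 + d*(z - 61) - 9*z - 18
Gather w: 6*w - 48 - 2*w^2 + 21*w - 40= -2*w^2 + 27*w - 88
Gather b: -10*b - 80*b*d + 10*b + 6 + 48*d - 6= -80*b*d + 48*d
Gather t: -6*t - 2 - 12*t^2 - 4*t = -12*t^2 - 10*t - 2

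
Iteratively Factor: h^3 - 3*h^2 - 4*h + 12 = (h - 3)*(h^2 - 4) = (h - 3)*(h - 2)*(h + 2)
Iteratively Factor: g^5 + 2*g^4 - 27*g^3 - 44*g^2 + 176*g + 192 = (g + 4)*(g^4 - 2*g^3 - 19*g^2 + 32*g + 48) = (g - 4)*(g + 4)*(g^3 + 2*g^2 - 11*g - 12) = (g - 4)*(g + 4)^2*(g^2 - 2*g - 3) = (g - 4)*(g - 3)*(g + 4)^2*(g + 1)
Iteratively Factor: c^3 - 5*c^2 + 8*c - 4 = (c - 2)*(c^2 - 3*c + 2) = (c - 2)*(c - 1)*(c - 2)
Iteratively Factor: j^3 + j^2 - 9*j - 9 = (j - 3)*(j^2 + 4*j + 3) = (j - 3)*(j + 1)*(j + 3)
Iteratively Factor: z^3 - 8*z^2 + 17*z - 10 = (z - 2)*(z^2 - 6*z + 5) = (z - 5)*(z - 2)*(z - 1)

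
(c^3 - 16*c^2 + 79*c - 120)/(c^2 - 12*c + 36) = (c^3 - 16*c^2 + 79*c - 120)/(c^2 - 12*c + 36)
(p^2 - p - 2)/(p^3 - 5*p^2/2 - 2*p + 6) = 2*(p + 1)/(2*p^2 - p - 6)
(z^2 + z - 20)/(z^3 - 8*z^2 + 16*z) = (z + 5)/(z*(z - 4))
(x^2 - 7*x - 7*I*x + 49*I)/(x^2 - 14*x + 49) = (x - 7*I)/(x - 7)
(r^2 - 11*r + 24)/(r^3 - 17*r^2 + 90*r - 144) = 1/(r - 6)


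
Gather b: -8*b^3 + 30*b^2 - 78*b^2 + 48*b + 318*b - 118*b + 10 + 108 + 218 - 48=-8*b^3 - 48*b^2 + 248*b + 288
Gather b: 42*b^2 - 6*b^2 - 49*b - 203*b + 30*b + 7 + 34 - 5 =36*b^2 - 222*b + 36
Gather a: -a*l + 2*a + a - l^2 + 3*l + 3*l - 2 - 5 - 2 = a*(3 - l) - l^2 + 6*l - 9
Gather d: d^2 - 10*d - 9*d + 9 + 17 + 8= d^2 - 19*d + 34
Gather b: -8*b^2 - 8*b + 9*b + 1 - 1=-8*b^2 + b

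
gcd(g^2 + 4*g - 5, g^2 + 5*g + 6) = 1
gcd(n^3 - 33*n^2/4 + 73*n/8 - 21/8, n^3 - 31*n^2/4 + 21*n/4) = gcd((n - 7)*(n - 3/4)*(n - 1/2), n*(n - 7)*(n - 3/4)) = n^2 - 31*n/4 + 21/4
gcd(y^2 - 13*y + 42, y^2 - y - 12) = 1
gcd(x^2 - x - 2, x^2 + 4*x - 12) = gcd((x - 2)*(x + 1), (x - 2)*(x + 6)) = x - 2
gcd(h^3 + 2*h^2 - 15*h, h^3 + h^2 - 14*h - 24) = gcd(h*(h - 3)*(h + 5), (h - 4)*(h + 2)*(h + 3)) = 1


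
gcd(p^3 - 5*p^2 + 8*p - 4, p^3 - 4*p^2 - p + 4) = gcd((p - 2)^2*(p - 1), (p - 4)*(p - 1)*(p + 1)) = p - 1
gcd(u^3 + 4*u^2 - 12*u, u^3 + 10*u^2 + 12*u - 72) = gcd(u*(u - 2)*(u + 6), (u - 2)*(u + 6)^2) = u^2 + 4*u - 12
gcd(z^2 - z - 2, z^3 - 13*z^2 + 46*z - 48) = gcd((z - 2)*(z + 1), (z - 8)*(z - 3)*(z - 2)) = z - 2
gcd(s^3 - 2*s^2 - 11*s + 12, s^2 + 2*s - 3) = s^2 + 2*s - 3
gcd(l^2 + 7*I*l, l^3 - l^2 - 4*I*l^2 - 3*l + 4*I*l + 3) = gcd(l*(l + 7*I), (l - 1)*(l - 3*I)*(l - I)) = 1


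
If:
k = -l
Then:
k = -l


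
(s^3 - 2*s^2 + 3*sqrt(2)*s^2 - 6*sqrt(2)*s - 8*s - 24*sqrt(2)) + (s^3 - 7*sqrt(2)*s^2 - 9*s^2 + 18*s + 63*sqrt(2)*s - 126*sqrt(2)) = 2*s^3 - 11*s^2 - 4*sqrt(2)*s^2 + 10*s + 57*sqrt(2)*s - 150*sqrt(2)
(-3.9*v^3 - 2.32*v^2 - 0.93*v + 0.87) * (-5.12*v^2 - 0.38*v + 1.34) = 19.968*v^5 + 13.3604*v^4 + 0.4172*v^3 - 7.2098*v^2 - 1.5768*v + 1.1658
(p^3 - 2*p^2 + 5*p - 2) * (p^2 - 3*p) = p^5 - 5*p^4 + 11*p^3 - 17*p^2 + 6*p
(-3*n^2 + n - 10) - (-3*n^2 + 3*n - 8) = -2*n - 2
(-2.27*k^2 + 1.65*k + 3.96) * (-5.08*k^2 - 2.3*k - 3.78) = 11.5316*k^4 - 3.161*k^3 - 15.3312*k^2 - 15.345*k - 14.9688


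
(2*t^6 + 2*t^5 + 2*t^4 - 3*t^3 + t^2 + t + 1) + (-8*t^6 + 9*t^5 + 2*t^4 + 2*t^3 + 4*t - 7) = -6*t^6 + 11*t^5 + 4*t^4 - t^3 + t^2 + 5*t - 6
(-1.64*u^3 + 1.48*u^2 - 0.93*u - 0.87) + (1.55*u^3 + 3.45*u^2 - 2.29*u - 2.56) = -0.0899999999999999*u^3 + 4.93*u^2 - 3.22*u - 3.43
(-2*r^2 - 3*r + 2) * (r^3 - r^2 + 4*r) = -2*r^5 - r^4 - 3*r^3 - 14*r^2 + 8*r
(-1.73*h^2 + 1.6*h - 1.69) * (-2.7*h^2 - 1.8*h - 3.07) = 4.671*h^4 - 1.206*h^3 + 6.9941*h^2 - 1.87*h + 5.1883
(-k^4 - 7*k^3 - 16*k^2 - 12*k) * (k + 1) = -k^5 - 8*k^4 - 23*k^3 - 28*k^2 - 12*k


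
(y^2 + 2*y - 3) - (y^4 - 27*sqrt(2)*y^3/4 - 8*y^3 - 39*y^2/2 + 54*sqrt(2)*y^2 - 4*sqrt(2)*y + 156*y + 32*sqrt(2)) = -y^4 + 8*y^3 + 27*sqrt(2)*y^3/4 - 54*sqrt(2)*y^2 + 41*y^2/2 - 154*y + 4*sqrt(2)*y - 32*sqrt(2) - 3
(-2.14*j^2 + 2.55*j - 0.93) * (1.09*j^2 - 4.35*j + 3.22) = -2.3326*j^4 + 12.0885*j^3 - 18.997*j^2 + 12.2565*j - 2.9946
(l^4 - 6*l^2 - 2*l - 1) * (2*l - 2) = 2*l^5 - 2*l^4 - 12*l^3 + 8*l^2 + 2*l + 2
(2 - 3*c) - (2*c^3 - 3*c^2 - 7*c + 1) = -2*c^3 + 3*c^2 + 4*c + 1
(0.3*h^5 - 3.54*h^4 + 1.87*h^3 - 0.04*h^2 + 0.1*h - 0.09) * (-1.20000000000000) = -0.36*h^5 + 4.248*h^4 - 2.244*h^3 + 0.048*h^2 - 0.12*h + 0.108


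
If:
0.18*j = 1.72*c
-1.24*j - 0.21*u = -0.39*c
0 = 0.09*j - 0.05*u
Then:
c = 0.00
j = 0.00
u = 0.00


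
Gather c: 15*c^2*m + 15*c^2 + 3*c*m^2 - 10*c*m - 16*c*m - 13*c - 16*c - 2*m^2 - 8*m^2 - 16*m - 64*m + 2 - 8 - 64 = c^2*(15*m + 15) + c*(3*m^2 - 26*m - 29) - 10*m^2 - 80*m - 70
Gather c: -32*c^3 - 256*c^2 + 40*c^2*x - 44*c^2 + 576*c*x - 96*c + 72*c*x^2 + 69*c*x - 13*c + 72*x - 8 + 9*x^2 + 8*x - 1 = -32*c^3 + c^2*(40*x - 300) + c*(72*x^2 + 645*x - 109) + 9*x^2 + 80*x - 9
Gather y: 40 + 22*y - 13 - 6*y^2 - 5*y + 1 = -6*y^2 + 17*y + 28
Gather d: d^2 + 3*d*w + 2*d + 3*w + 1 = d^2 + d*(3*w + 2) + 3*w + 1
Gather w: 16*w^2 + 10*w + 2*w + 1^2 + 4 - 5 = 16*w^2 + 12*w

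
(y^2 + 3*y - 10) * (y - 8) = y^3 - 5*y^2 - 34*y + 80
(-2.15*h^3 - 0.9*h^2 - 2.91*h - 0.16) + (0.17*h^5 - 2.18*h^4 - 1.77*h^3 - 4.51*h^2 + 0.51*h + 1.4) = 0.17*h^5 - 2.18*h^4 - 3.92*h^3 - 5.41*h^2 - 2.4*h + 1.24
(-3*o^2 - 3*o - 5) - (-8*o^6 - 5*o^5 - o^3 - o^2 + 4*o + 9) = 8*o^6 + 5*o^5 + o^3 - 2*o^2 - 7*o - 14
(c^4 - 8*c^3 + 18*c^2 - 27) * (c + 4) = c^5 - 4*c^4 - 14*c^3 + 72*c^2 - 27*c - 108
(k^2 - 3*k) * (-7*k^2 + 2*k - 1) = -7*k^4 + 23*k^3 - 7*k^2 + 3*k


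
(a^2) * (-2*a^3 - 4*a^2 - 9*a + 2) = -2*a^5 - 4*a^4 - 9*a^3 + 2*a^2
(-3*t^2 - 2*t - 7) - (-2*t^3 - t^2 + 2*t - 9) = 2*t^3 - 2*t^2 - 4*t + 2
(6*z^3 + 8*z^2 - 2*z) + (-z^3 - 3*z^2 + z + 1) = 5*z^3 + 5*z^2 - z + 1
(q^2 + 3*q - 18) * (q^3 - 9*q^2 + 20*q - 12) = q^5 - 6*q^4 - 25*q^3 + 210*q^2 - 396*q + 216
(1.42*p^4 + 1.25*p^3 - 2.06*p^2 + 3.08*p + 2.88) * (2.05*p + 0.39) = 2.911*p^5 + 3.1163*p^4 - 3.7355*p^3 + 5.5106*p^2 + 7.1052*p + 1.1232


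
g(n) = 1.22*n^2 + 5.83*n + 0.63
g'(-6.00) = -8.81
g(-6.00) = 9.57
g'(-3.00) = -1.49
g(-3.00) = -5.88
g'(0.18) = 6.27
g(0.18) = 1.72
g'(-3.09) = -1.71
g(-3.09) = -5.74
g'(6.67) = 22.10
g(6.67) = 93.79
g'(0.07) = 6.00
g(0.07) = 1.04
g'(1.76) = 10.12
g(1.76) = 14.67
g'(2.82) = 12.71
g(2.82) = 26.77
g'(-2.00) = 0.95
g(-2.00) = -6.15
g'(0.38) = 6.76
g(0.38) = 3.02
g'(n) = 2.44*n + 5.83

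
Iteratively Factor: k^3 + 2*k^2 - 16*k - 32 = (k + 4)*(k^2 - 2*k - 8) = (k - 4)*(k + 4)*(k + 2)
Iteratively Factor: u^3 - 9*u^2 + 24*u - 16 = (u - 4)*(u^2 - 5*u + 4) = (u - 4)*(u - 1)*(u - 4)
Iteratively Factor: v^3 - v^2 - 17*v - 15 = (v - 5)*(v^2 + 4*v + 3) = (v - 5)*(v + 3)*(v + 1)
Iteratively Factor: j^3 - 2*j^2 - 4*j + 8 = (j + 2)*(j^2 - 4*j + 4) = (j - 2)*(j + 2)*(j - 2)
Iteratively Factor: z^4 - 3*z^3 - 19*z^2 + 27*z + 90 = (z - 3)*(z^3 - 19*z - 30) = (z - 3)*(z + 2)*(z^2 - 2*z - 15) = (z - 3)*(z + 2)*(z + 3)*(z - 5)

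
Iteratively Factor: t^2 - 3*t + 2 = (t - 2)*(t - 1)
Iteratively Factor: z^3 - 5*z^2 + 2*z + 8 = (z + 1)*(z^2 - 6*z + 8) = (z - 2)*(z + 1)*(z - 4)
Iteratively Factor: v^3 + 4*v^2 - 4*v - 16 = (v - 2)*(v^2 + 6*v + 8) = (v - 2)*(v + 4)*(v + 2)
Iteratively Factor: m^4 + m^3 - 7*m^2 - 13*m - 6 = (m + 2)*(m^3 - m^2 - 5*m - 3) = (m + 1)*(m + 2)*(m^2 - 2*m - 3) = (m + 1)^2*(m + 2)*(m - 3)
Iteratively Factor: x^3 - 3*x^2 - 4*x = (x - 4)*(x^2 + x) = (x - 4)*(x + 1)*(x)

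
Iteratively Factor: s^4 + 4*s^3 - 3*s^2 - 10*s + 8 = (s - 1)*(s^3 + 5*s^2 + 2*s - 8) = (s - 1)*(s + 2)*(s^2 + 3*s - 4) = (s - 1)*(s + 2)*(s + 4)*(s - 1)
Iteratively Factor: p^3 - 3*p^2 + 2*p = (p - 1)*(p^2 - 2*p) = (p - 2)*(p - 1)*(p)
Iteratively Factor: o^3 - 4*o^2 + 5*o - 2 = (o - 1)*(o^2 - 3*o + 2) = (o - 2)*(o - 1)*(o - 1)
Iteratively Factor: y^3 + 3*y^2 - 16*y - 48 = (y + 3)*(y^2 - 16) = (y + 3)*(y + 4)*(y - 4)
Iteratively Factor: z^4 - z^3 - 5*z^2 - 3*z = (z + 1)*(z^3 - 2*z^2 - 3*z) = (z - 3)*(z + 1)*(z^2 + z) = z*(z - 3)*(z + 1)*(z + 1)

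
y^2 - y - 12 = (y - 4)*(y + 3)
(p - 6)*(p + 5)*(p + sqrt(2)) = p^3 - p^2 + sqrt(2)*p^2 - 30*p - sqrt(2)*p - 30*sqrt(2)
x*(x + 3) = x^2 + 3*x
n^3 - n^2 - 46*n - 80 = (n - 8)*(n + 2)*(n + 5)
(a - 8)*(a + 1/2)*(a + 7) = a^3 - a^2/2 - 113*a/2 - 28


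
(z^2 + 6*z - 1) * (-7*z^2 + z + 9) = -7*z^4 - 41*z^3 + 22*z^2 + 53*z - 9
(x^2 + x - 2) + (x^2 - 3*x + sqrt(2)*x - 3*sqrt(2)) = 2*x^2 - 2*x + sqrt(2)*x - 3*sqrt(2) - 2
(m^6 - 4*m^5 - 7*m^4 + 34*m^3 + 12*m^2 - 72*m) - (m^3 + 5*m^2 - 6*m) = m^6 - 4*m^5 - 7*m^4 + 33*m^3 + 7*m^2 - 66*m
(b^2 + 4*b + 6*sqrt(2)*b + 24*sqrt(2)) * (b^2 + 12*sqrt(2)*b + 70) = b^4 + 4*b^3 + 18*sqrt(2)*b^3 + 72*sqrt(2)*b^2 + 214*b^2 + 420*sqrt(2)*b + 856*b + 1680*sqrt(2)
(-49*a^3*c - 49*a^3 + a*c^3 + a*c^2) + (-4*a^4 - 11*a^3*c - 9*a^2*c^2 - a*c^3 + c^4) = -4*a^4 - 60*a^3*c - 49*a^3 - 9*a^2*c^2 + a*c^2 + c^4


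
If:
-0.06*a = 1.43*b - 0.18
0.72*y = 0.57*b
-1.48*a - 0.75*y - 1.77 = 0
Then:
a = -1.27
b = 0.18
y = 0.14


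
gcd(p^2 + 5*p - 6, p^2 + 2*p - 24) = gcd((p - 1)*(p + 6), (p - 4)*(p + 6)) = p + 6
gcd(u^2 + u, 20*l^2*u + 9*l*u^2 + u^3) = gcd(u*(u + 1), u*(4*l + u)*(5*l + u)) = u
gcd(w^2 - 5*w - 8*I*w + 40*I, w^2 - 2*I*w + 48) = w - 8*I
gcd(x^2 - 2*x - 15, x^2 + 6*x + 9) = x + 3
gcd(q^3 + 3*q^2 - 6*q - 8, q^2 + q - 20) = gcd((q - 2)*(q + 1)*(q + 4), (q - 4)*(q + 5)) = 1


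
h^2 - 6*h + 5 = (h - 5)*(h - 1)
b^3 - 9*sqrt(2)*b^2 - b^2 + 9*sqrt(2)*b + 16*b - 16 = (b - 1)*(b - 8*sqrt(2))*(b - sqrt(2))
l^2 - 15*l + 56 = (l - 8)*(l - 7)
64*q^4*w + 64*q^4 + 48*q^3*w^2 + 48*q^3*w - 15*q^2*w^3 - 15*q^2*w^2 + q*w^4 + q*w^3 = (-8*q + w)^2*(q + w)*(q*w + q)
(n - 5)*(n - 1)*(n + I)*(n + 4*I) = n^4 - 6*n^3 + 5*I*n^3 + n^2 - 30*I*n^2 + 24*n + 25*I*n - 20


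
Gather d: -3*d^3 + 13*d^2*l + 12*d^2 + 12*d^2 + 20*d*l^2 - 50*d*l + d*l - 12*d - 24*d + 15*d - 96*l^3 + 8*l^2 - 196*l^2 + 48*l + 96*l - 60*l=-3*d^3 + d^2*(13*l + 24) + d*(20*l^2 - 49*l - 21) - 96*l^3 - 188*l^2 + 84*l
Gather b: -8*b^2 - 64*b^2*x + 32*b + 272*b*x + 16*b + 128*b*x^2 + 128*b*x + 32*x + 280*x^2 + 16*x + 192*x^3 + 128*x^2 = b^2*(-64*x - 8) + b*(128*x^2 + 400*x + 48) + 192*x^3 + 408*x^2 + 48*x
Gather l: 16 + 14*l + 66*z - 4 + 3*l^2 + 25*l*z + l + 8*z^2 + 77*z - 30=3*l^2 + l*(25*z + 15) + 8*z^2 + 143*z - 18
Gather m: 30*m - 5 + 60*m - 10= 90*m - 15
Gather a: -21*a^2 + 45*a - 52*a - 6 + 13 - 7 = -21*a^2 - 7*a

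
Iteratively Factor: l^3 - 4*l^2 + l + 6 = (l - 2)*(l^2 - 2*l - 3) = (l - 2)*(l + 1)*(l - 3)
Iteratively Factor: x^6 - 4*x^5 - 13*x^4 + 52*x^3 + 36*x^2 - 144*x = (x + 3)*(x^5 - 7*x^4 + 8*x^3 + 28*x^2 - 48*x) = x*(x + 3)*(x^4 - 7*x^3 + 8*x^2 + 28*x - 48) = x*(x - 3)*(x + 3)*(x^3 - 4*x^2 - 4*x + 16) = x*(x - 4)*(x - 3)*(x + 3)*(x^2 - 4) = x*(x - 4)*(x - 3)*(x + 2)*(x + 3)*(x - 2)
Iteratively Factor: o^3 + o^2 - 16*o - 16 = (o + 4)*(o^2 - 3*o - 4) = (o - 4)*(o + 4)*(o + 1)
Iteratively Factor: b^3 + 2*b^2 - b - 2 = (b + 2)*(b^2 - 1) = (b - 1)*(b + 2)*(b + 1)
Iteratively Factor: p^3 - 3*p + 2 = (p - 1)*(p^2 + p - 2) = (p - 1)^2*(p + 2)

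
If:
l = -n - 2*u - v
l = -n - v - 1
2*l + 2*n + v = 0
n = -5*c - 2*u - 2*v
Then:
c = 3/5 - n/5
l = 1 - n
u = 1/2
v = -2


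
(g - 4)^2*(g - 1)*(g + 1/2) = g^4 - 17*g^3/2 + 39*g^2/2 - 4*g - 8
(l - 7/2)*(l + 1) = l^2 - 5*l/2 - 7/2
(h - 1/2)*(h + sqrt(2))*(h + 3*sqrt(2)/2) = h^3 - h^2/2 + 5*sqrt(2)*h^2/2 - 5*sqrt(2)*h/4 + 3*h - 3/2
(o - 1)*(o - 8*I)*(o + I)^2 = o^4 - o^3 - 6*I*o^3 + 15*o^2 + 6*I*o^2 - 15*o + 8*I*o - 8*I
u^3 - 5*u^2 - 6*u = u*(u - 6)*(u + 1)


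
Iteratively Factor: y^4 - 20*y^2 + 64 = (y + 4)*(y^3 - 4*y^2 - 4*y + 16) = (y - 4)*(y + 4)*(y^2 - 4) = (y - 4)*(y - 2)*(y + 4)*(y + 2)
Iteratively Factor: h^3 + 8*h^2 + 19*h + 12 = (h + 1)*(h^2 + 7*h + 12) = (h + 1)*(h + 4)*(h + 3)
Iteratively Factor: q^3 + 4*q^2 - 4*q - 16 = (q + 4)*(q^2 - 4) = (q - 2)*(q + 4)*(q + 2)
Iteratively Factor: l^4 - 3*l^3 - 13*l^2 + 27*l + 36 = (l - 4)*(l^3 + l^2 - 9*l - 9) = (l - 4)*(l + 3)*(l^2 - 2*l - 3) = (l - 4)*(l - 3)*(l + 3)*(l + 1)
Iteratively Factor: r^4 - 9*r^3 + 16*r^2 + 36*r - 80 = (r - 4)*(r^3 - 5*r^2 - 4*r + 20) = (r - 4)*(r + 2)*(r^2 - 7*r + 10) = (r - 4)*(r - 2)*(r + 2)*(r - 5)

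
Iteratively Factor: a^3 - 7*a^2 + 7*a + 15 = (a - 3)*(a^2 - 4*a - 5) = (a - 5)*(a - 3)*(a + 1)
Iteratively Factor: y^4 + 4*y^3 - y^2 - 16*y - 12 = (y - 2)*(y^3 + 6*y^2 + 11*y + 6) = (y - 2)*(y + 1)*(y^2 + 5*y + 6) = (y - 2)*(y + 1)*(y + 2)*(y + 3)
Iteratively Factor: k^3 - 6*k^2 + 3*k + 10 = (k + 1)*(k^2 - 7*k + 10) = (k - 5)*(k + 1)*(k - 2)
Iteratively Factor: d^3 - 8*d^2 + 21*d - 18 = (d - 3)*(d^2 - 5*d + 6) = (d - 3)*(d - 2)*(d - 3)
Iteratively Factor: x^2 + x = (x + 1)*(x)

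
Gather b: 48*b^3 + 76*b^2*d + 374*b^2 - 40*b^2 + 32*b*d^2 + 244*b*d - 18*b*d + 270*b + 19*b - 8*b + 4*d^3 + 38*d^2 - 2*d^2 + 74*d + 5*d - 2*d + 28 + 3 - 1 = 48*b^3 + b^2*(76*d + 334) + b*(32*d^2 + 226*d + 281) + 4*d^3 + 36*d^2 + 77*d + 30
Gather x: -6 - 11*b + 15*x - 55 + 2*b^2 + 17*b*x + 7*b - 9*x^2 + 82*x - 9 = 2*b^2 - 4*b - 9*x^2 + x*(17*b + 97) - 70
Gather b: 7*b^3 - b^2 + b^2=7*b^3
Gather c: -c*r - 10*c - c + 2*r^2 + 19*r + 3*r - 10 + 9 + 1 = c*(-r - 11) + 2*r^2 + 22*r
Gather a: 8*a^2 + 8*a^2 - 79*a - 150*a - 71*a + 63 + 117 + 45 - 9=16*a^2 - 300*a + 216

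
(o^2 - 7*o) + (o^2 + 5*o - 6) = 2*o^2 - 2*o - 6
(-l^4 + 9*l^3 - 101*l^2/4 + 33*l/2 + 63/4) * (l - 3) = -l^5 + 12*l^4 - 209*l^3/4 + 369*l^2/4 - 135*l/4 - 189/4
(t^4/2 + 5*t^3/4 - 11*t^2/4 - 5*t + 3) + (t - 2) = t^4/2 + 5*t^3/4 - 11*t^2/4 - 4*t + 1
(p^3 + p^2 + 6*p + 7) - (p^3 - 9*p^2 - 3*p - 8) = 10*p^2 + 9*p + 15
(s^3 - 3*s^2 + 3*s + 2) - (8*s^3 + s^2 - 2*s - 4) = -7*s^3 - 4*s^2 + 5*s + 6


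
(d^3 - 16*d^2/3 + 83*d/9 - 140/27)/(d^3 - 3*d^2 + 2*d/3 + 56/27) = (3*d - 5)/(3*d + 2)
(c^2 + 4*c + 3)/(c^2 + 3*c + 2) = (c + 3)/(c + 2)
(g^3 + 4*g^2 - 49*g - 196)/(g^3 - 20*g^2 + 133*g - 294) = (g^2 + 11*g + 28)/(g^2 - 13*g + 42)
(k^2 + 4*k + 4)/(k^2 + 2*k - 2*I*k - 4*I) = (k + 2)/(k - 2*I)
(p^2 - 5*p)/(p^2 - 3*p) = (p - 5)/(p - 3)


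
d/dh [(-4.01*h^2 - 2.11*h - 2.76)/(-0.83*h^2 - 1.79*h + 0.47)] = (5.4266*h^2 - 8.351*h - 5.9321)/(0.6889*h^4 + 2.9714*h^3 + 2.4239*h^2 - 1.6826*h + 0.2209)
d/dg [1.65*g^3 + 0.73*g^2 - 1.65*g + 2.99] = 4.95*g^2 + 1.46*g - 1.65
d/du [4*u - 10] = 4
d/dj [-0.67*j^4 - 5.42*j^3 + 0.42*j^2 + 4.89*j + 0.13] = -2.68*j^3 - 16.26*j^2 + 0.84*j + 4.89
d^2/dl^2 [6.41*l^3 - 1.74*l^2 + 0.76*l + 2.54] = 38.46*l - 3.48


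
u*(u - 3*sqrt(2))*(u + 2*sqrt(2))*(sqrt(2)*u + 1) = sqrt(2)*u^4 - u^3 - 13*sqrt(2)*u^2 - 12*u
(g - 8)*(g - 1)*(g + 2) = g^3 - 7*g^2 - 10*g + 16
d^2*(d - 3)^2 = d^4 - 6*d^3 + 9*d^2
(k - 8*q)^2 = k^2 - 16*k*q + 64*q^2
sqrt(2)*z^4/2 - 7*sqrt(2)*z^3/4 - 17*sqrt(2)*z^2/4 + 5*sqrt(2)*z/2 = z*(z - 5)*(z - 1/2)*(sqrt(2)*z/2 + sqrt(2))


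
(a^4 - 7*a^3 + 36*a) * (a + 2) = a^5 - 5*a^4 - 14*a^3 + 36*a^2 + 72*a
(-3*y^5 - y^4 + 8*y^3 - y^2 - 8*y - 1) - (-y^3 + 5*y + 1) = -3*y^5 - y^4 + 9*y^3 - y^2 - 13*y - 2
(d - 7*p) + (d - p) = 2*d - 8*p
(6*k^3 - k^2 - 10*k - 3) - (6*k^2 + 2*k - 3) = 6*k^3 - 7*k^2 - 12*k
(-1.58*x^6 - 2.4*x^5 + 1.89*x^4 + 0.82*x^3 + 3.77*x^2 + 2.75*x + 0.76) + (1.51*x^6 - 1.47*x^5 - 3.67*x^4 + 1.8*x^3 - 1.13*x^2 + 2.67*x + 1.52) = -0.0700000000000001*x^6 - 3.87*x^5 - 1.78*x^4 + 2.62*x^3 + 2.64*x^2 + 5.42*x + 2.28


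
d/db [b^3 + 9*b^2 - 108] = 3*b*(b + 6)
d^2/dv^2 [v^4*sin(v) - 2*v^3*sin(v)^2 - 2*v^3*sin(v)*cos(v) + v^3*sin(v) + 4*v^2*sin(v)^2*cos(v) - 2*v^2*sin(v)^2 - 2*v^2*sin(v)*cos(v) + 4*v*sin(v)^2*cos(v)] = -v^4*sin(v) - v^3*sin(v) + 8*v^3*cos(v) - 4*sqrt(2)*v^3*cos(2*v + pi/4) + 12*v^2*sin(v) - 8*v^2*sin(2*v) + 5*v^2*cos(v) - 16*v^2*cos(2*v) + 9*v^2*cos(3*v) + 2*v*sin(v) - 14*v*sin(2*v) + 12*v*sin(3*v) - v*cos(v) - 2*v*cos(2*v) + 9*v*cos(3*v) - 6*v - 2*sin(v) + 6*sin(3*v) + 2*cos(v) - 2*cos(3*v) + 2*sqrt(2)*cos(2*v + pi/4) - 2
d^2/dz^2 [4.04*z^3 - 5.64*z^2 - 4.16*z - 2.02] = 24.24*z - 11.28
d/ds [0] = 0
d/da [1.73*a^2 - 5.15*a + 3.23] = 3.46*a - 5.15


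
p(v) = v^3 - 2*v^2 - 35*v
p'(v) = 3*v^2 - 4*v - 35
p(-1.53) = 45.29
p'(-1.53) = -21.86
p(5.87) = -72.10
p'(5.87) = 44.89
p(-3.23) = 58.49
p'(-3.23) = 9.22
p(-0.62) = 20.69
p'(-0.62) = -31.37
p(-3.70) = 51.47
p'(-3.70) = 20.87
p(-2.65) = 60.10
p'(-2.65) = -3.33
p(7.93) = 95.36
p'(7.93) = 121.93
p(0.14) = -4.94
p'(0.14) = -35.50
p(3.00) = -96.00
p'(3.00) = -20.00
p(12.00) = 1020.00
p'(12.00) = 349.00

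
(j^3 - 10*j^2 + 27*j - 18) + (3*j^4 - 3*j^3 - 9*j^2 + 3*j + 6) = 3*j^4 - 2*j^3 - 19*j^2 + 30*j - 12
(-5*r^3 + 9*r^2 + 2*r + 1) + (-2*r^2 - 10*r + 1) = -5*r^3 + 7*r^2 - 8*r + 2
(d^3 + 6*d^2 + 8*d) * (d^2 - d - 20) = d^5 + 5*d^4 - 18*d^3 - 128*d^2 - 160*d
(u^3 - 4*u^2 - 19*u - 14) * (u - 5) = u^4 - 9*u^3 + u^2 + 81*u + 70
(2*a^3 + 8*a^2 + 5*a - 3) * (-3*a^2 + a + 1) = -6*a^5 - 22*a^4 - 5*a^3 + 22*a^2 + 2*a - 3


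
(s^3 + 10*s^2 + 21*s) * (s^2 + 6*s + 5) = s^5 + 16*s^4 + 86*s^3 + 176*s^2 + 105*s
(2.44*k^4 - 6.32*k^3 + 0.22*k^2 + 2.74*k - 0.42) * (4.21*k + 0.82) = 10.2724*k^5 - 24.6064*k^4 - 4.2562*k^3 + 11.7158*k^2 + 0.4786*k - 0.3444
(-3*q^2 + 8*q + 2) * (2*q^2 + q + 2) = -6*q^4 + 13*q^3 + 6*q^2 + 18*q + 4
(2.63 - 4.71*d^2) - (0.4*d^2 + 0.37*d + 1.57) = -5.11*d^2 - 0.37*d + 1.06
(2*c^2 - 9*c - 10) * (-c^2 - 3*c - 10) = -2*c^4 + 3*c^3 + 17*c^2 + 120*c + 100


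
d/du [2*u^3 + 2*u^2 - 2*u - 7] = 6*u^2 + 4*u - 2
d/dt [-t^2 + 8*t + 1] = 8 - 2*t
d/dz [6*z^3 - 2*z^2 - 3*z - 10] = 18*z^2 - 4*z - 3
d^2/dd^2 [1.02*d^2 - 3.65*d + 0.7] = 2.04000000000000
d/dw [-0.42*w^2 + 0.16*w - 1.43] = 0.16 - 0.84*w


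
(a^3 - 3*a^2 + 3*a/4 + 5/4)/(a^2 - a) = a - 2 - 5/(4*a)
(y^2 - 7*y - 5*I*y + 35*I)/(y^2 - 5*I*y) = (y - 7)/y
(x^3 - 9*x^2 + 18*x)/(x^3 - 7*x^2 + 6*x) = (x - 3)/(x - 1)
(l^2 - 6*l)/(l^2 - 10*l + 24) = l/(l - 4)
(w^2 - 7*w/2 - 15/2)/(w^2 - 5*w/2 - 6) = (w - 5)/(w - 4)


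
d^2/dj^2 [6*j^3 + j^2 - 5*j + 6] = 36*j + 2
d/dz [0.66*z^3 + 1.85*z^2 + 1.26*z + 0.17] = 1.98*z^2 + 3.7*z + 1.26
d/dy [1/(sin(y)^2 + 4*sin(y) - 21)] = -2*(sin(y) + 2)*cos(y)/(sin(y)^2 + 4*sin(y) - 21)^2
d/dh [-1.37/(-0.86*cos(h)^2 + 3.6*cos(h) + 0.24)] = (2.3564*cos(h) - 4.932)*sin(h)/(-0.86*cos(h)^2 + 3.6*cos(h) + 0.24)^2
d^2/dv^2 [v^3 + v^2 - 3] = 6*v + 2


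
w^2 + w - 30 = (w - 5)*(w + 6)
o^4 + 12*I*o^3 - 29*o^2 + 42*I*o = o*(o - I)*(o + 6*I)*(o + 7*I)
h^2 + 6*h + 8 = (h + 2)*(h + 4)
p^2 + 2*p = p*(p + 2)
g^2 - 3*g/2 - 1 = (g - 2)*(g + 1/2)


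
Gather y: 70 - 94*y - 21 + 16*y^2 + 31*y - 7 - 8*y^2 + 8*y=8*y^2 - 55*y + 42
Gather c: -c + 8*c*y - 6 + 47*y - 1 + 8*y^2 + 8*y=c*(8*y - 1) + 8*y^2 + 55*y - 7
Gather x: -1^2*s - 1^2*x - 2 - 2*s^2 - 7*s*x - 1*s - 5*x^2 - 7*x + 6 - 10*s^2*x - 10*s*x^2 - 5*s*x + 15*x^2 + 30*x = -2*s^2 - 2*s + x^2*(10 - 10*s) + x*(-10*s^2 - 12*s + 22) + 4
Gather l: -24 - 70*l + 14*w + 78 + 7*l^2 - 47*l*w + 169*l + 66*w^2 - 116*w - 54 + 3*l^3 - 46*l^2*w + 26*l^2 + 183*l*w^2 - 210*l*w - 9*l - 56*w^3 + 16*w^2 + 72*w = 3*l^3 + l^2*(33 - 46*w) + l*(183*w^2 - 257*w + 90) - 56*w^3 + 82*w^2 - 30*w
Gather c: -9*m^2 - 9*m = -9*m^2 - 9*m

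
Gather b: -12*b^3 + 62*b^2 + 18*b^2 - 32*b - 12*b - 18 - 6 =-12*b^3 + 80*b^2 - 44*b - 24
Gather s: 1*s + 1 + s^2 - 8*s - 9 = s^2 - 7*s - 8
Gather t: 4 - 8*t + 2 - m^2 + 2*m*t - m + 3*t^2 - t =-m^2 - m + 3*t^2 + t*(2*m - 9) + 6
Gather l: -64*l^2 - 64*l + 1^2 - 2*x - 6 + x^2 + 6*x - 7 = -64*l^2 - 64*l + x^2 + 4*x - 12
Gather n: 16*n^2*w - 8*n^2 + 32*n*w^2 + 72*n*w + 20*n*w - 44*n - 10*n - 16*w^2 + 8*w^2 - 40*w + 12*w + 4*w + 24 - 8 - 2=n^2*(16*w - 8) + n*(32*w^2 + 92*w - 54) - 8*w^2 - 24*w + 14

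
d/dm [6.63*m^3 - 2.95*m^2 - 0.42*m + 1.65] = 19.89*m^2 - 5.9*m - 0.42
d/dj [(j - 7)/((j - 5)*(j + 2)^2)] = (2*(7 - j)*(j - 5) + (7 - j)*(j + 2) + (j - 5)*(j + 2))/((j - 5)^2*(j + 2)^3)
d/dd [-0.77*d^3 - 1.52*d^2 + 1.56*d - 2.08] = -2.31*d^2 - 3.04*d + 1.56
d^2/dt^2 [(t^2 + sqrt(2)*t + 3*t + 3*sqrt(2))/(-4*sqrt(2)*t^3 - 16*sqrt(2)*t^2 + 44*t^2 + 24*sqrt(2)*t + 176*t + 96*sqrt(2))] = (-2*t^6 - 18*t^5 - 6*sqrt(2)*t^5 - 93*sqrt(2)*t^4 - 42*t^4 - 335*sqrt(2)*t^3 + 221*t^3 - 765*sqrt(2)*t^2 + 936*t^2 - 2556*sqrt(2)*t + 1836*t - 3144*sqrt(2) + 240)/(2*(2*sqrt(2)*t^9 - 66*t^8 + 24*sqrt(2)*t^8 - 792*t^7 + 423*sqrt(2)*t^7 - 3707*t^6 + 4052*sqrt(2)*t^6 - 10692*t^5 + 13734*sqrt(2)*t^5 - 28248*t^4 - 2616*sqrt(2)*t^4 - 94608*sqrt(2)*t^3 - 63008*t^3 - 130752*sqrt(2)*t^2 - 114048*t^2 - 152064*t - 20736*sqrt(2)*t - 27648*sqrt(2)))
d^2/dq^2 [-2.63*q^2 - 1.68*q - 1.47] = -5.26000000000000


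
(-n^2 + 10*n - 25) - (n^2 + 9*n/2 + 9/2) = -2*n^2 + 11*n/2 - 59/2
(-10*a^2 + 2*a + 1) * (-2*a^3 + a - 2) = 20*a^5 - 4*a^4 - 12*a^3 + 22*a^2 - 3*a - 2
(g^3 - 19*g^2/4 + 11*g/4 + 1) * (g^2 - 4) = g^5 - 19*g^4/4 - 5*g^3/4 + 20*g^2 - 11*g - 4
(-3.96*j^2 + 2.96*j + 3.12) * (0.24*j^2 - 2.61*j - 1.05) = -0.9504*j^4 + 11.046*j^3 - 2.8188*j^2 - 11.2512*j - 3.276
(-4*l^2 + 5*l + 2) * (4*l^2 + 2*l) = -16*l^4 + 12*l^3 + 18*l^2 + 4*l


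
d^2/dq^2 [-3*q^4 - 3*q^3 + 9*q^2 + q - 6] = -36*q^2 - 18*q + 18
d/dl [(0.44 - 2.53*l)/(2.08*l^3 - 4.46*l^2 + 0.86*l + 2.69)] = (10.5248*l^3 - 14.0294*l^2 + 3.9248*l - 7.1841)/(4.3264*l^6 - 18.5536*l^5 + 23.4692*l^4 + 3.5192*l^3 - 23.2552*l^2 + 4.6268*l + 7.2361)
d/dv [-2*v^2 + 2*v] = 2 - 4*v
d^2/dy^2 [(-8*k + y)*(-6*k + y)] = 2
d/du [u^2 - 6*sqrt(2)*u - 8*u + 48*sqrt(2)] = 2*u - 6*sqrt(2) - 8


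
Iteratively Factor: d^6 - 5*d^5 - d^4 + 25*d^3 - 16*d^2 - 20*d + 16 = (d - 1)*(d^5 - 4*d^4 - 5*d^3 + 20*d^2 + 4*d - 16) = (d - 1)*(d + 1)*(d^4 - 5*d^3 + 20*d - 16) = (d - 4)*(d - 1)*(d + 1)*(d^3 - d^2 - 4*d + 4) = (d - 4)*(d - 2)*(d - 1)*(d + 1)*(d^2 + d - 2) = (d - 4)*(d - 2)*(d - 1)*(d + 1)*(d + 2)*(d - 1)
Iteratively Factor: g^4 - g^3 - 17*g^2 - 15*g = (g + 3)*(g^3 - 4*g^2 - 5*g) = (g - 5)*(g + 3)*(g^2 + g) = (g - 5)*(g + 1)*(g + 3)*(g)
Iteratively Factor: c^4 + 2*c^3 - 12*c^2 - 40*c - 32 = (c + 2)*(c^3 - 12*c - 16) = (c + 2)^2*(c^2 - 2*c - 8) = (c - 4)*(c + 2)^2*(c + 2)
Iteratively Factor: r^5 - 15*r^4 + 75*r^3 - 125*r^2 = (r - 5)*(r^4 - 10*r^3 + 25*r^2) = (r - 5)^2*(r^3 - 5*r^2) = r*(r - 5)^2*(r^2 - 5*r) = r*(r - 5)^3*(r)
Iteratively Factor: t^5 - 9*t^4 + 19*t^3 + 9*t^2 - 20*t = (t)*(t^4 - 9*t^3 + 19*t^2 + 9*t - 20) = t*(t - 5)*(t^3 - 4*t^2 - t + 4) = t*(t - 5)*(t + 1)*(t^2 - 5*t + 4) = t*(t - 5)*(t - 1)*(t + 1)*(t - 4)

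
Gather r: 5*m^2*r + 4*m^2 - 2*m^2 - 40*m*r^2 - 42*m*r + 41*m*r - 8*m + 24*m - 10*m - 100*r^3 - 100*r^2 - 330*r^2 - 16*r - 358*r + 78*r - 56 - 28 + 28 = 2*m^2 + 6*m - 100*r^3 + r^2*(-40*m - 430) + r*(5*m^2 - m - 296) - 56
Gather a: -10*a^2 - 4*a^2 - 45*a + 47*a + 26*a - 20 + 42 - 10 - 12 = -14*a^2 + 28*a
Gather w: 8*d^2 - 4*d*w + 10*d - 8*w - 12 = 8*d^2 + 10*d + w*(-4*d - 8) - 12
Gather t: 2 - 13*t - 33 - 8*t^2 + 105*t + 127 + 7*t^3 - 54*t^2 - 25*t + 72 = 7*t^3 - 62*t^2 + 67*t + 168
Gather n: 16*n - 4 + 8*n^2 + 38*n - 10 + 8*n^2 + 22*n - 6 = 16*n^2 + 76*n - 20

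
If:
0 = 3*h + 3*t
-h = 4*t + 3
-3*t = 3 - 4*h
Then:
No Solution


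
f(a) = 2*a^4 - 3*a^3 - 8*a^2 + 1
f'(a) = 8*a^3 - 9*a^2 - 16*a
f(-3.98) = 565.25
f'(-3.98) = -583.24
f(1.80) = -21.42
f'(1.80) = -11.30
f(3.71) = 116.59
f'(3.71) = 225.28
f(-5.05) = 1484.10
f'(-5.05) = -1179.02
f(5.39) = 986.86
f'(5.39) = 905.02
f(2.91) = 2.75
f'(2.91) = 74.36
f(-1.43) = 1.78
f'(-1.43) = -18.92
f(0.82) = -5.13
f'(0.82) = -14.76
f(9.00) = 10288.00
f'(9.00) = 4959.00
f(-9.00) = 14662.00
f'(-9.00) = -6417.00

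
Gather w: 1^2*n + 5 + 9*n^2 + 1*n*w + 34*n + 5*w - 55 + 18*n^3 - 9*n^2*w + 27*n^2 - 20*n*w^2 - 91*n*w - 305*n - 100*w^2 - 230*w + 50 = 18*n^3 + 36*n^2 - 270*n + w^2*(-20*n - 100) + w*(-9*n^2 - 90*n - 225)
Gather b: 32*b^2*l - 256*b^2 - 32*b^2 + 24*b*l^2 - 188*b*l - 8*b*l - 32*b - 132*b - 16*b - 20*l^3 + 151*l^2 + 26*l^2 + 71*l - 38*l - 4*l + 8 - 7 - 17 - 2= b^2*(32*l - 288) + b*(24*l^2 - 196*l - 180) - 20*l^3 + 177*l^2 + 29*l - 18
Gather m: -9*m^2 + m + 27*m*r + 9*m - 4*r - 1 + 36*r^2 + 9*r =-9*m^2 + m*(27*r + 10) + 36*r^2 + 5*r - 1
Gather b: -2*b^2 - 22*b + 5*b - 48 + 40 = -2*b^2 - 17*b - 8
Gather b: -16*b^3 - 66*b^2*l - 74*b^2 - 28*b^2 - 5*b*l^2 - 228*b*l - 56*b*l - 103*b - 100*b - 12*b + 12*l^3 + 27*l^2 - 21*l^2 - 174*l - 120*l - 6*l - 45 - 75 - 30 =-16*b^3 + b^2*(-66*l - 102) + b*(-5*l^2 - 284*l - 215) + 12*l^3 + 6*l^2 - 300*l - 150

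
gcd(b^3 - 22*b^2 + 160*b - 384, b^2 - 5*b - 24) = b - 8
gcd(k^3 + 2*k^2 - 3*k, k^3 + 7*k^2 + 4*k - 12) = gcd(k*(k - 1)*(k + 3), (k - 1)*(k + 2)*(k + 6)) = k - 1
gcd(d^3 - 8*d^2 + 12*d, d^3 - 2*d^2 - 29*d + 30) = d - 6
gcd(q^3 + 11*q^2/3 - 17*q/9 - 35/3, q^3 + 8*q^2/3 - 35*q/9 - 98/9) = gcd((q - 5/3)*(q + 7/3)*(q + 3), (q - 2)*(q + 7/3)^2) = q + 7/3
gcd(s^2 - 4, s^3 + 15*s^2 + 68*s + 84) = s + 2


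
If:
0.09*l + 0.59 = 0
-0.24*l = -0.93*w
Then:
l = -6.56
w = -1.69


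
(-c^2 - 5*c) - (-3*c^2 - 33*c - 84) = 2*c^2 + 28*c + 84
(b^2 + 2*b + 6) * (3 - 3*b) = -3*b^3 - 3*b^2 - 12*b + 18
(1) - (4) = -3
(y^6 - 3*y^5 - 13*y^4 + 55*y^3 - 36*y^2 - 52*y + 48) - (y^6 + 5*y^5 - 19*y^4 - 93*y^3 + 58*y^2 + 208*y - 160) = -8*y^5 + 6*y^4 + 148*y^3 - 94*y^2 - 260*y + 208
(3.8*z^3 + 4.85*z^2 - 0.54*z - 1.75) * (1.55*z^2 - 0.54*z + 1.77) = 5.89*z^5 + 5.4655*z^4 + 3.27*z^3 + 6.1636*z^2 - 0.0108*z - 3.0975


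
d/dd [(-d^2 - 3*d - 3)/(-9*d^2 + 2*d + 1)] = (-29*d^2 - 56*d + 3)/(81*d^4 - 36*d^3 - 14*d^2 + 4*d + 1)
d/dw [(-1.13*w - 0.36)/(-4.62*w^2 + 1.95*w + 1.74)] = (5.2206*w^2 - 2.2035*w - (1.13*w + 0.36)*(9.24*w - 1.95) - 1.9662)/(-4.62*w^2 + 1.95*w + 1.74)^2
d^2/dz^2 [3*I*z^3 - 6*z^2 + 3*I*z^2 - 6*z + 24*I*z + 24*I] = 18*I*z - 12 + 6*I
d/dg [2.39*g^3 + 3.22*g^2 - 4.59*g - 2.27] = 7.17*g^2 + 6.44*g - 4.59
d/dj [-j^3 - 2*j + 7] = -3*j^2 - 2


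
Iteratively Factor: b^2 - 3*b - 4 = (b - 4)*(b + 1)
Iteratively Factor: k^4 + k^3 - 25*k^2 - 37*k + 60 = (k + 3)*(k^3 - 2*k^2 - 19*k + 20) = (k - 1)*(k + 3)*(k^2 - k - 20) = (k - 1)*(k + 3)*(k + 4)*(k - 5)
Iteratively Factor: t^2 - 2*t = (t - 2)*(t)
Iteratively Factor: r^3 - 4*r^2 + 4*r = (r - 2)*(r^2 - 2*r) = r*(r - 2)*(r - 2)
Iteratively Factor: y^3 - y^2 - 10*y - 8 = (y + 1)*(y^2 - 2*y - 8) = (y - 4)*(y + 1)*(y + 2)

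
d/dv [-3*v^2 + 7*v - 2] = 7 - 6*v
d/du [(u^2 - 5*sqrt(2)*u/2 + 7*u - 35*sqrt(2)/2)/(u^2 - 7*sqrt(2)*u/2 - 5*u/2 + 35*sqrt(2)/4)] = 2*(-38*u^2 - 4*sqrt(2)*u^2 + 210*sqrt(2)*u - 665 + 70*sqrt(2))/(8*u^4 - 56*sqrt(2)*u^3 - 40*u^3 + 246*u^2 + 280*sqrt(2)*u^2 - 980*u - 350*sqrt(2)*u + 1225)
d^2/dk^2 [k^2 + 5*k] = 2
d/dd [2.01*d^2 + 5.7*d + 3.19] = 4.02*d + 5.7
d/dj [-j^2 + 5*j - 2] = 5 - 2*j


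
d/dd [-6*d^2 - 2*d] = -12*d - 2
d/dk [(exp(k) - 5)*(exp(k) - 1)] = 2*(exp(k) - 3)*exp(k)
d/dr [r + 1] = 1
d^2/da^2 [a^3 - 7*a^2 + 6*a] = 6*a - 14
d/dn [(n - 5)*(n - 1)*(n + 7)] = 3*n^2 + 2*n - 37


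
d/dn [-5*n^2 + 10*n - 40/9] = 10 - 10*n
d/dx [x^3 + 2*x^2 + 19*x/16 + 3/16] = 3*x^2 + 4*x + 19/16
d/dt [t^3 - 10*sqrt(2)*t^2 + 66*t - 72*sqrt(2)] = 3*t^2 - 20*sqrt(2)*t + 66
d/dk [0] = 0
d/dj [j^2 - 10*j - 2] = 2*j - 10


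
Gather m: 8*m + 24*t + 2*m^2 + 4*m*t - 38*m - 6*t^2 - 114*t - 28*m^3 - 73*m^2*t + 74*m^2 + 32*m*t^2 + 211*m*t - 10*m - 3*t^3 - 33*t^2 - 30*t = -28*m^3 + m^2*(76 - 73*t) + m*(32*t^2 + 215*t - 40) - 3*t^3 - 39*t^2 - 120*t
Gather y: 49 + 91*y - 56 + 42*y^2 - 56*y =42*y^2 + 35*y - 7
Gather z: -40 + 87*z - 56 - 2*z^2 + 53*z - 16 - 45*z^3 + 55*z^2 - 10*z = -45*z^3 + 53*z^2 + 130*z - 112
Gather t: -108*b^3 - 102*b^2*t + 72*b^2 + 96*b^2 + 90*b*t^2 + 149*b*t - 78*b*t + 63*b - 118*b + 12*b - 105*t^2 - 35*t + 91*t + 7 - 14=-108*b^3 + 168*b^2 - 43*b + t^2*(90*b - 105) + t*(-102*b^2 + 71*b + 56) - 7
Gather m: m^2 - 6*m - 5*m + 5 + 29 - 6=m^2 - 11*m + 28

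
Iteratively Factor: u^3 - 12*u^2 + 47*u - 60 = (u - 4)*(u^2 - 8*u + 15) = (u - 4)*(u - 3)*(u - 5)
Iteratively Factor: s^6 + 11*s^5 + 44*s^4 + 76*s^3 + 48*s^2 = (s + 2)*(s^5 + 9*s^4 + 26*s^3 + 24*s^2) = (s + 2)*(s + 3)*(s^4 + 6*s^3 + 8*s^2) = s*(s + 2)*(s + 3)*(s^3 + 6*s^2 + 8*s) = s^2*(s + 2)*(s + 3)*(s^2 + 6*s + 8) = s^2*(s + 2)^2*(s + 3)*(s + 4)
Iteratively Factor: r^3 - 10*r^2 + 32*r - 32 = (r - 4)*(r^2 - 6*r + 8) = (r - 4)*(r - 2)*(r - 4)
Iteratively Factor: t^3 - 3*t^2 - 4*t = (t - 4)*(t^2 + t) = t*(t - 4)*(t + 1)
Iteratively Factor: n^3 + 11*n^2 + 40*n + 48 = (n + 4)*(n^2 + 7*n + 12) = (n + 4)^2*(n + 3)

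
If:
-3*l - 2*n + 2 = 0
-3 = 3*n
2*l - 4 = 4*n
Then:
No Solution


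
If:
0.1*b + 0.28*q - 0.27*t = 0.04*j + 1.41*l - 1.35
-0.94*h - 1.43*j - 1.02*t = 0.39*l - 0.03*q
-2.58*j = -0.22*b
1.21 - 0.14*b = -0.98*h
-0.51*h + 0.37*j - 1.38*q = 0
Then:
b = 2.71937685943516 - 3.35791536083428*t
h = -0.479702194404898*t - 0.846211469060283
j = 0.231884848478967 - 0.286333867978117*t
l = 1.21818081562866 - 0.401556894667619*t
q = 0.100510571010576*t + 0.374902350114465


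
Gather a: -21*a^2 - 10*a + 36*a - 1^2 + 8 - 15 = -21*a^2 + 26*a - 8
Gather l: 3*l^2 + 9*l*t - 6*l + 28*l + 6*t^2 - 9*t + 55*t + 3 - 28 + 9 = 3*l^2 + l*(9*t + 22) + 6*t^2 + 46*t - 16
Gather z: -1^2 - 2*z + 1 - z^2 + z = -z^2 - z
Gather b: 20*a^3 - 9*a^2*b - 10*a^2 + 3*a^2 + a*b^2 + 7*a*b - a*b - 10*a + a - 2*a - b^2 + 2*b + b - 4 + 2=20*a^3 - 7*a^2 - 11*a + b^2*(a - 1) + b*(-9*a^2 + 6*a + 3) - 2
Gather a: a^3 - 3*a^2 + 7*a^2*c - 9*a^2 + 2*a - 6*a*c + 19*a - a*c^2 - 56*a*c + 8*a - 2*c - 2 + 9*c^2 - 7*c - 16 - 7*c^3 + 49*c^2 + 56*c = a^3 + a^2*(7*c - 12) + a*(-c^2 - 62*c + 29) - 7*c^3 + 58*c^2 + 47*c - 18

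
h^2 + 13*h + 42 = (h + 6)*(h + 7)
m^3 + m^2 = m^2*(m + 1)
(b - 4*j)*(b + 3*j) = b^2 - b*j - 12*j^2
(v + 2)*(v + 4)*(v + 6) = v^3 + 12*v^2 + 44*v + 48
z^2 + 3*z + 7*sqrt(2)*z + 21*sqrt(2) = (z + 3)*(z + 7*sqrt(2))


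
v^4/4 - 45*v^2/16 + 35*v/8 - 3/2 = (v/4 + 1)*(v - 2)*(v - 3/2)*(v - 1/2)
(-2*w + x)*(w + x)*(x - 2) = -2*w^2*x + 4*w^2 - w*x^2 + 2*w*x + x^3 - 2*x^2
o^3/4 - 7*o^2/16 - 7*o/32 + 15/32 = (o/4 + 1/4)*(o - 3/2)*(o - 5/4)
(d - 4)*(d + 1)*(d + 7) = d^3 + 4*d^2 - 25*d - 28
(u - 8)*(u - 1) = u^2 - 9*u + 8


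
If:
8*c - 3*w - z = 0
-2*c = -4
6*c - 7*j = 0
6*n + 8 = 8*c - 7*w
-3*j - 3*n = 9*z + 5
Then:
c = 2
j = 12/7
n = -863/183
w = 2214/427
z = 190/427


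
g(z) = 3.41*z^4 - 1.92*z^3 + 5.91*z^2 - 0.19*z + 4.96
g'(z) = 13.64*z^3 - 5.76*z^2 + 11.82*z - 0.19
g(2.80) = 218.21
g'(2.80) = 287.17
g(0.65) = 7.41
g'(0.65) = 8.81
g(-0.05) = 4.98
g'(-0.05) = -0.80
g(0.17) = 5.09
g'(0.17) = 1.72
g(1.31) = 20.58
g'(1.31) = 36.07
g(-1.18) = 23.18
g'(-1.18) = -44.57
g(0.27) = 5.32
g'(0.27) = 2.85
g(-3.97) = 1066.06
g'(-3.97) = -991.36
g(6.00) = 4221.22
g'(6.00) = 2809.61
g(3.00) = 281.95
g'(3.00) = 351.71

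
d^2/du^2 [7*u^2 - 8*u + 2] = 14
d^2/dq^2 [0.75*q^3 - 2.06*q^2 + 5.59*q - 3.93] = 4.5*q - 4.12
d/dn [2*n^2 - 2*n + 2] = 4*n - 2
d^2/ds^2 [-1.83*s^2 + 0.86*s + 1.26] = -3.66000000000000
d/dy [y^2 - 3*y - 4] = 2*y - 3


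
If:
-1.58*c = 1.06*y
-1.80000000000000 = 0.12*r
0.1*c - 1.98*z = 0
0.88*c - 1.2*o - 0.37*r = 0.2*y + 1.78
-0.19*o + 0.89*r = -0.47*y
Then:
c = -15.72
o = -12.29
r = -15.00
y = 23.43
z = -0.79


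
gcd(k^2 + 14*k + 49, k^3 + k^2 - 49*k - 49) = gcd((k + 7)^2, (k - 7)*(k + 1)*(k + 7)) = k + 7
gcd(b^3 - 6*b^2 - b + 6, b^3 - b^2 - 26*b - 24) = b^2 - 5*b - 6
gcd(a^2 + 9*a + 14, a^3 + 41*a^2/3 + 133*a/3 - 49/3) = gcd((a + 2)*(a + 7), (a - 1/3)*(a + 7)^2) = a + 7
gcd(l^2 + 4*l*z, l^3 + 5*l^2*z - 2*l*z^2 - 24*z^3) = l + 4*z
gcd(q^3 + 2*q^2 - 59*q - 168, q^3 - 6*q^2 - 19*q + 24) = q^2 - 5*q - 24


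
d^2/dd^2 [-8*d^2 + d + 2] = -16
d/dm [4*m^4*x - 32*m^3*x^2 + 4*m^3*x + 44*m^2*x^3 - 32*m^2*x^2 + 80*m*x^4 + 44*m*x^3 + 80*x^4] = 4*x*(4*m^3 - 24*m^2*x + 3*m^2 + 22*m*x^2 - 16*m*x + 20*x^3 + 11*x^2)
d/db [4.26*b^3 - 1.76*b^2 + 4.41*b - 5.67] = 12.78*b^2 - 3.52*b + 4.41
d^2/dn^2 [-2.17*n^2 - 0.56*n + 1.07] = -4.34000000000000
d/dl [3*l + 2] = 3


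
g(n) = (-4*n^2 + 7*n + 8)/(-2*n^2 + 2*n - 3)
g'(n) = (7 - 8*n)/(-2*n^2 + 2*n - 3) + (4*n - 2)*(-4*n^2 + 7*n + 8)/(-2*n^2 + 2*n - 3)^2 = (6*n^2 + 56*n - 37)/(4*n^4 - 8*n^3 + 16*n^2 - 12*n + 9)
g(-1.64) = 1.22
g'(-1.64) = -0.83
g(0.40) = -4.03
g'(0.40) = -2.15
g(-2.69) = 1.74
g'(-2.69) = -0.28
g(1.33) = -2.64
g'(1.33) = 3.20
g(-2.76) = 1.76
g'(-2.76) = -0.26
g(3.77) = 0.94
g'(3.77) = 0.45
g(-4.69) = 2.00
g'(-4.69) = -0.05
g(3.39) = 0.74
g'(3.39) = 0.60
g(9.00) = 1.72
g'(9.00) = 0.04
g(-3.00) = 1.81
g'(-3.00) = -0.21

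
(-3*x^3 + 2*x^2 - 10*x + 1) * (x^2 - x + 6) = -3*x^5 + 5*x^4 - 30*x^3 + 23*x^2 - 61*x + 6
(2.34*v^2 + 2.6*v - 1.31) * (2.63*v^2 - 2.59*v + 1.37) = 6.1542*v^4 + 0.777400000000001*v^3 - 6.9735*v^2 + 6.9549*v - 1.7947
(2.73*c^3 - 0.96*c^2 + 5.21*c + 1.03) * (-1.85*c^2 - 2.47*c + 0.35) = -5.0505*c^5 - 4.9671*c^4 - 6.3118*c^3 - 15.1102*c^2 - 0.7206*c + 0.3605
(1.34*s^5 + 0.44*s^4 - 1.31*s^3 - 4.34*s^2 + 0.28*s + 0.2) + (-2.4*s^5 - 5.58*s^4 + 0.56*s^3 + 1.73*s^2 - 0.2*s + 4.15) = -1.06*s^5 - 5.14*s^4 - 0.75*s^3 - 2.61*s^2 + 0.08*s + 4.35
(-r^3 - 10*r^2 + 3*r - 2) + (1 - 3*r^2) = -r^3 - 13*r^2 + 3*r - 1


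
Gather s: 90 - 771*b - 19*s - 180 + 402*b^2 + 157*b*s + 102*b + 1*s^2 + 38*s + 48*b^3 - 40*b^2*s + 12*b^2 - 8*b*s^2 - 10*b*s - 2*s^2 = 48*b^3 + 414*b^2 - 669*b + s^2*(-8*b - 1) + s*(-40*b^2 + 147*b + 19) - 90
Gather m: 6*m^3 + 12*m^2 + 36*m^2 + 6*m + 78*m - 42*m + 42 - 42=6*m^3 + 48*m^2 + 42*m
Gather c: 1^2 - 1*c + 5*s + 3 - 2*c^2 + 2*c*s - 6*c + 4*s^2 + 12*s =-2*c^2 + c*(2*s - 7) + 4*s^2 + 17*s + 4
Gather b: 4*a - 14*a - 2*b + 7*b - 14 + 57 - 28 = -10*a + 5*b + 15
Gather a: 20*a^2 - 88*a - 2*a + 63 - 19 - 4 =20*a^2 - 90*a + 40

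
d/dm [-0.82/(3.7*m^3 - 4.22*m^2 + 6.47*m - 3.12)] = (9.102*m^2 - 6.9208*m + 5.3054)/(3.7*m^3 - 4.22*m^2 + 6.47*m - 3.12)^2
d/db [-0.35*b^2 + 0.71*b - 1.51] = 0.71 - 0.7*b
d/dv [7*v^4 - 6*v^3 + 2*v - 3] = 28*v^3 - 18*v^2 + 2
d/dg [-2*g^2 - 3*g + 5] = -4*g - 3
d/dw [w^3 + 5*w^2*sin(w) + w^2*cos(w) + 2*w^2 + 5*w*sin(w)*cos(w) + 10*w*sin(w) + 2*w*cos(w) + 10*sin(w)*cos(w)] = -w^2*sin(w) + 5*w^2*cos(w) + 3*w^2 + 8*w*sin(w) + 12*w*cos(w) + 5*w*cos(2*w) + 4*w + 10*sin(w) + 5*sin(2*w)/2 + 2*cos(w) + 10*cos(2*w)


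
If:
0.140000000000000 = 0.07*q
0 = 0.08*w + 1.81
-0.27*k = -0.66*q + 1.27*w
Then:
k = 111.31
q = 2.00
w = -22.62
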